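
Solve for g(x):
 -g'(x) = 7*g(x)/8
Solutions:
 g(x) = C1*exp(-7*x/8)


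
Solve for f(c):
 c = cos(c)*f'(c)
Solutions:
 f(c) = C1 + Integral(c/cos(c), c)


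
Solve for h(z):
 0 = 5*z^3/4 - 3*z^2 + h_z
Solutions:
 h(z) = C1 - 5*z^4/16 + z^3


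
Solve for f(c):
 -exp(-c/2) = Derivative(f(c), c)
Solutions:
 f(c) = C1 + 2*exp(-c/2)


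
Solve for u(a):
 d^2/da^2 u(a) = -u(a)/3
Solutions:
 u(a) = C1*sin(sqrt(3)*a/3) + C2*cos(sqrt(3)*a/3)


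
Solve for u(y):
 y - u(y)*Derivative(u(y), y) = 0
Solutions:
 u(y) = -sqrt(C1 + y^2)
 u(y) = sqrt(C1 + y^2)


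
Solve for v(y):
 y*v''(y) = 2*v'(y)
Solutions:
 v(y) = C1 + C2*y^3


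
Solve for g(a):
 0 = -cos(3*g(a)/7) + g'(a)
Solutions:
 -a - 7*log(sin(3*g(a)/7) - 1)/6 + 7*log(sin(3*g(a)/7) + 1)/6 = C1


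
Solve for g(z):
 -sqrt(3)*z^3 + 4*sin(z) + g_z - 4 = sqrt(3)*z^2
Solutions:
 g(z) = C1 + sqrt(3)*z^4/4 + sqrt(3)*z^3/3 + 4*z + 4*cos(z)


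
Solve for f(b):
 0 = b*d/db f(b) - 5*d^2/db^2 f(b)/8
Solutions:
 f(b) = C1 + C2*erfi(2*sqrt(5)*b/5)


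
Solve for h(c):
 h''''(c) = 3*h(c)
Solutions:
 h(c) = C1*exp(-3^(1/4)*c) + C2*exp(3^(1/4)*c) + C3*sin(3^(1/4)*c) + C4*cos(3^(1/4)*c)


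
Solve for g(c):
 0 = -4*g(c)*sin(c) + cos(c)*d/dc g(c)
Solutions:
 g(c) = C1/cos(c)^4


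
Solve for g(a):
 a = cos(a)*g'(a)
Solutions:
 g(a) = C1 + Integral(a/cos(a), a)


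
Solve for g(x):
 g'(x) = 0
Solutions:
 g(x) = C1


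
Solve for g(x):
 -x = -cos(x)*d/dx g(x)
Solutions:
 g(x) = C1 + Integral(x/cos(x), x)


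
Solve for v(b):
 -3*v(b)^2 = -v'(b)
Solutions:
 v(b) = -1/(C1 + 3*b)


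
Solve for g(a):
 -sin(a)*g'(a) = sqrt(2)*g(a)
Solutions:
 g(a) = C1*(cos(a) + 1)^(sqrt(2)/2)/(cos(a) - 1)^(sqrt(2)/2)


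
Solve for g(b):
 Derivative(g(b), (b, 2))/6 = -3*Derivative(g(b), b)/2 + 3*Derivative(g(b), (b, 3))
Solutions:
 g(b) = C1 + C2*exp(b*(1 - sqrt(649))/36) + C3*exp(b*(1 + sqrt(649))/36)


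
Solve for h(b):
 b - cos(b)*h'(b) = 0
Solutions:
 h(b) = C1 + Integral(b/cos(b), b)


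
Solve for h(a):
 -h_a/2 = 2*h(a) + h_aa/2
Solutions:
 h(a) = (C1*sin(sqrt(15)*a/2) + C2*cos(sqrt(15)*a/2))*exp(-a/2)


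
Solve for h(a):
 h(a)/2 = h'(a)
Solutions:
 h(a) = C1*exp(a/2)


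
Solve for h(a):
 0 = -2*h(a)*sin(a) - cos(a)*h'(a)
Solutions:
 h(a) = C1*cos(a)^2


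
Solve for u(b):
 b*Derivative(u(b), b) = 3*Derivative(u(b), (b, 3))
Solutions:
 u(b) = C1 + Integral(C2*airyai(3^(2/3)*b/3) + C3*airybi(3^(2/3)*b/3), b)


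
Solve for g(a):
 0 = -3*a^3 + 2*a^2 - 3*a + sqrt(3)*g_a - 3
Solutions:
 g(a) = C1 + sqrt(3)*a^4/4 - 2*sqrt(3)*a^3/9 + sqrt(3)*a^2/2 + sqrt(3)*a


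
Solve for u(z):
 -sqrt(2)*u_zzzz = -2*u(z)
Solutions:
 u(z) = C1*exp(-2^(1/8)*z) + C2*exp(2^(1/8)*z) + C3*sin(2^(1/8)*z) + C4*cos(2^(1/8)*z)


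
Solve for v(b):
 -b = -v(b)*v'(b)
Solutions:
 v(b) = -sqrt(C1 + b^2)
 v(b) = sqrt(C1 + b^2)


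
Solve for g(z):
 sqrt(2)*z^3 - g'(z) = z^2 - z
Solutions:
 g(z) = C1 + sqrt(2)*z^4/4 - z^3/3 + z^2/2


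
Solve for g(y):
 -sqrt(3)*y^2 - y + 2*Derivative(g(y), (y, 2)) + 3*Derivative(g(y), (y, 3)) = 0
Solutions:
 g(y) = C1 + C2*y + C3*exp(-2*y/3) + sqrt(3)*y^4/24 + y^3*(1 - 3*sqrt(3))/12 - 3*y^2*(1 - 3*sqrt(3))/8


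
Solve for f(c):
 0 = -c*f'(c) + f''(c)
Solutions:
 f(c) = C1 + C2*erfi(sqrt(2)*c/2)


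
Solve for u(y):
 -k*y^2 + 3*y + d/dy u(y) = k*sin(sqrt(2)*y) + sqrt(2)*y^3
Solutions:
 u(y) = C1 + k*y^3/3 - sqrt(2)*k*cos(sqrt(2)*y)/2 + sqrt(2)*y^4/4 - 3*y^2/2


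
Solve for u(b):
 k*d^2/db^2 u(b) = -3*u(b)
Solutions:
 u(b) = C1*exp(-sqrt(3)*b*sqrt(-1/k)) + C2*exp(sqrt(3)*b*sqrt(-1/k))


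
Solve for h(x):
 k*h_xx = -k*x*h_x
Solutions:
 h(x) = C1 + C2*erf(sqrt(2)*x/2)


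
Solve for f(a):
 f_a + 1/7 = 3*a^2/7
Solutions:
 f(a) = C1 + a^3/7 - a/7


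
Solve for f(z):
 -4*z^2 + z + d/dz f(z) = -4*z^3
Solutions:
 f(z) = C1 - z^4 + 4*z^3/3 - z^2/2


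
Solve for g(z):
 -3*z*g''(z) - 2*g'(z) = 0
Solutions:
 g(z) = C1 + C2*z^(1/3)


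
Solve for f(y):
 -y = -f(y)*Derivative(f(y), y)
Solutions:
 f(y) = -sqrt(C1 + y^2)
 f(y) = sqrt(C1 + y^2)


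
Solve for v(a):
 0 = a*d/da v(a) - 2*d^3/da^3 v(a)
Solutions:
 v(a) = C1 + Integral(C2*airyai(2^(2/3)*a/2) + C3*airybi(2^(2/3)*a/2), a)


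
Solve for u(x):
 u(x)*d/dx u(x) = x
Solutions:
 u(x) = -sqrt(C1 + x^2)
 u(x) = sqrt(C1 + x^2)


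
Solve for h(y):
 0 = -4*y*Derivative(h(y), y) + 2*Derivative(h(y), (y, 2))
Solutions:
 h(y) = C1 + C2*erfi(y)


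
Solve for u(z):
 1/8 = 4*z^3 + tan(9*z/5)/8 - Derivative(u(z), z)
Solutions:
 u(z) = C1 + z^4 - z/8 - 5*log(cos(9*z/5))/72


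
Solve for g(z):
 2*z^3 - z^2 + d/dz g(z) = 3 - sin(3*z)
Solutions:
 g(z) = C1 - z^4/2 + z^3/3 + 3*z + cos(3*z)/3


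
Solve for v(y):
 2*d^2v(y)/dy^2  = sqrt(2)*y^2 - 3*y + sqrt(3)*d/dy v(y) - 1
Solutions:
 v(y) = C1 + C2*exp(sqrt(3)*y/2) - sqrt(6)*y^3/9 - 2*sqrt(2)*y^2/3 + sqrt(3)*y^2/2 - 8*sqrt(6)*y/9 + sqrt(3)*y/3 + 2*y


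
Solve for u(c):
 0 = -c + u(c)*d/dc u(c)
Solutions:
 u(c) = -sqrt(C1 + c^2)
 u(c) = sqrt(C1 + c^2)


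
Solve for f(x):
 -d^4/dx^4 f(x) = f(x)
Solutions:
 f(x) = (C1*sin(sqrt(2)*x/2) + C2*cos(sqrt(2)*x/2))*exp(-sqrt(2)*x/2) + (C3*sin(sqrt(2)*x/2) + C4*cos(sqrt(2)*x/2))*exp(sqrt(2)*x/2)


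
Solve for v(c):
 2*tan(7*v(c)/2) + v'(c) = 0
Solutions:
 v(c) = -2*asin(C1*exp(-7*c))/7 + 2*pi/7
 v(c) = 2*asin(C1*exp(-7*c))/7


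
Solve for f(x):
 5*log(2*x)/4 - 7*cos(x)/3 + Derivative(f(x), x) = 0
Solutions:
 f(x) = C1 - 5*x*log(x)/4 - 5*x*log(2)/4 + 5*x/4 + 7*sin(x)/3


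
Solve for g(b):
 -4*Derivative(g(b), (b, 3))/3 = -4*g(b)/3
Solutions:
 g(b) = C3*exp(b) + (C1*sin(sqrt(3)*b/2) + C2*cos(sqrt(3)*b/2))*exp(-b/2)


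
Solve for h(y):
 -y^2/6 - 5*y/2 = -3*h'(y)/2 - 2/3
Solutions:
 h(y) = C1 + y^3/27 + 5*y^2/6 - 4*y/9


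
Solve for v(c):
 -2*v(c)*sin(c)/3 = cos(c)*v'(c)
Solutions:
 v(c) = C1*cos(c)^(2/3)


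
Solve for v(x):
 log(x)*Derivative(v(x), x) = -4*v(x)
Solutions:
 v(x) = C1*exp(-4*li(x))


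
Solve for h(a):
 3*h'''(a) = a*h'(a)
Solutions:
 h(a) = C1 + Integral(C2*airyai(3^(2/3)*a/3) + C3*airybi(3^(2/3)*a/3), a)


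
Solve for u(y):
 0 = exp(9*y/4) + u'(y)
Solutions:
 u(y) = C1 - 4*exp(9*y/4)/9


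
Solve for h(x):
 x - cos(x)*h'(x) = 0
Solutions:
 h(x) = C1 + Integral(x/cos(x), x)


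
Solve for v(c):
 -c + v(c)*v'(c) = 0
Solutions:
 v(c) = -sqrt(C1 + c^2)
 v(c) = sqrt(C1 + c^2)


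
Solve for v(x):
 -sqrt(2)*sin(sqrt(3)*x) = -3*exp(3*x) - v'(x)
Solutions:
 v(x) = C1 - exp(3*x) - sqrt(6)*cos(sqrt(3)*x)/3


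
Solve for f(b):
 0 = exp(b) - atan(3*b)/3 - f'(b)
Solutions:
 f(b) = C1 - b*atan(3*b)/3 + exp(b) + log(9*b^2 + 1)/18


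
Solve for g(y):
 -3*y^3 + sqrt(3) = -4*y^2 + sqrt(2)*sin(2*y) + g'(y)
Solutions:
 g(y) = C1 - 3*y^4/4 + 4*y^3/3 + sqrt(3)*y + sqrt(2)*cos(2*y)/2


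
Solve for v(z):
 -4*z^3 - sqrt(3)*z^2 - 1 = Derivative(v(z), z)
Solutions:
 v(z) = C1 - z^4 - sqrt(3)*z^3/3 - z


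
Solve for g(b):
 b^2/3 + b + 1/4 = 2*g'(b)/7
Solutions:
 g(b) = C1 + 7*b^3/18 + 7*b^2/4 + 7*b/8


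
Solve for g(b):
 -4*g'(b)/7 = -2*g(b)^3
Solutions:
 g(b) = -sqrt(-1/(C1 + 7*b))
 g(b) = sqrt(-1/(C1 + 7*b))


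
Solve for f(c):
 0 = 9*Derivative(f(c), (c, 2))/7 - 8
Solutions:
 f(c) = C1 + C2*c + 28*c^2/9


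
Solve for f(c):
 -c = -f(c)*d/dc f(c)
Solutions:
 f(c) = -sqrt(C1 + c^2)
 f(c) = sqrt(C1 + c^2)


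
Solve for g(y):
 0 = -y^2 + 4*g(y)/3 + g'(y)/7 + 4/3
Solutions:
 g(y) = C1*exp(-28*y/3) + 3*y^2/4 - 9*y/56 - 1541/1568


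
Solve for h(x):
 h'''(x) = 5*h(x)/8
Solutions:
 h(x) = C3*exp(5^(1/3)*x/2) + (C1*sin(sqrt(3)*5^(1/3)*x/4) + C2*cos(sqrt(3)*5^(1/3)*x/4))*exp(-5^(1/3)*x/4)


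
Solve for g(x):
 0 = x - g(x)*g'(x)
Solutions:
 g(x) = -sqrt(C1 + x^2)
 g(x) = sqrt(C1 + x^2)


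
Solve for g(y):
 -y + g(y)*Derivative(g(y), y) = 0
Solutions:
 g(y) = -sqrt(C1 + y^2)
 g(y) = sqrt(C1 + y^2)


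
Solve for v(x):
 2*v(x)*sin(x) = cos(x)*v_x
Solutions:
 v(x) = C1/cos(x)^2


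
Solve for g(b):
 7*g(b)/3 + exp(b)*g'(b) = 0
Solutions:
 g(b) = C1*exp(7*exp(-b)/3)


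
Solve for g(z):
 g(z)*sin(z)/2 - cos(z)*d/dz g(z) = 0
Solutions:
 g(z) = C1/sqrt(cos(z))


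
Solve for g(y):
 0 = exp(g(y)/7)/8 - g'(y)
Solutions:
 g(y) = 7*log(-1/(C1 + y)) + 7*log(56)


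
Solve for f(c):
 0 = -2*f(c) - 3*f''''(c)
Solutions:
 f(c) = (C1*sin(6^(3/4)*c/6) + C2*cos(6^(3/4)*c/6))*exp(-6^(3/4)*c/6) + (C3*sin(6^(3/4)*c/6) + C4*cos(6^(3/4)*c/6))*exp(6^(3/4)*c/6)


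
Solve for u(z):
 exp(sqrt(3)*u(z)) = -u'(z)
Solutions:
 u(z) = sqrt(3)*(2*log(1/(C1 + z)) - log(3))/6


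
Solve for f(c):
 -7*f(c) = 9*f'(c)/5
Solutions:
 f(c) = C1*exp(-35*c/9)


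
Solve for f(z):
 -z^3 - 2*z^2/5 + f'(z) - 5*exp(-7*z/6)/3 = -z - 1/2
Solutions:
 f(z) = C1 + z^4/4 + 2*z^3/15 - z^2/2 - z/2 - 10*exp(-7*z/6)/7


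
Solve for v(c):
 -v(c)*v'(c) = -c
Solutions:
 v(c) = -sqrt(C1 + c^2)
 v(c) = sqrt(C1 + c^2)


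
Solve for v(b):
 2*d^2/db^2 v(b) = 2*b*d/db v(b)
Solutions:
 v(b) = C1 + C2*erfi(sqrt(2)*b/2)


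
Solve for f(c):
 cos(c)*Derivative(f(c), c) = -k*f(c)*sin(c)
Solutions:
 f(c) = C1*exp(k*log(cos(c)))


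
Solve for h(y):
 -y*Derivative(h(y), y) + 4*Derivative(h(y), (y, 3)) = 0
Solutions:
 h(y) = C1 + Integral(C2*airyai(2^(1/3)*y/2) + C3*airybi(2^(1/3)*y/2), y)


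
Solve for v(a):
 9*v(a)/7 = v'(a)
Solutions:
 v(a) = C1*exp(9*a/7)


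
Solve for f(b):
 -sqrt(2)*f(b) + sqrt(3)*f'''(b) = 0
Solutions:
 f(b) = C3*exp(2^(1/6)*3^(5/6)*b/3) + (C1*sin(2^(1/6)*3^(1/3)*b/2) + C2*cos(2^(1/6)*3^(1/3)*b/2))*exp(-2^(1/6)*3^(5/6)*b/6)


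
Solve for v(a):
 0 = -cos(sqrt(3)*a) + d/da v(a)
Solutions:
 v(a) = C1 + sqrt(3)*sin(sqrt(3)*a)/3


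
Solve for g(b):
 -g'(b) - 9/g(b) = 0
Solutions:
 g(b) = -sqrt(C1 - 18*b)
 g(b) = sqrt(C1 - 18*b)


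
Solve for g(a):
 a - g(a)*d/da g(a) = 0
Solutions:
 g(a) = -sqrt(C1 + a^2)
 g(a) = sqrt(C1 + a^2)


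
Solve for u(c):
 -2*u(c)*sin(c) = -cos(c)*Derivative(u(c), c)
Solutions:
 u(c) = C1/cos(c)^2


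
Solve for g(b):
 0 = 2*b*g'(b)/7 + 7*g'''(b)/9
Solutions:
 g(b) = C1 + Integral(C2*airyai(-126^(1/3)*b/7) + C3*airybi(-126^(1/3)*b/7), b)


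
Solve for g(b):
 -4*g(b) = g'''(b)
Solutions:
 g(b) = C3*exp(-2^(2/3)*b) + (C1*sin(2^(2/3)*sqrt(3)*b/2) + C2*cos(2^(2/3)*sqrt(3)*b/2))*exp(2^(2/3)*b/2)


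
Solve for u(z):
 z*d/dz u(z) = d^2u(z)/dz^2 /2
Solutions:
 u(z) = C1 + C2*erfi(z)


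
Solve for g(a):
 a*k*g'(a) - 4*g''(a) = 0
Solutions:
 g(a) = Piecewise((-sqrt(2)*sqrt(pi)*C1*erf(sqrt(2)*a*sqrt(-k)/4)/sqrt(-k) - C2, (k > 0) | (k < 0)), (-C1*a - C2, True))


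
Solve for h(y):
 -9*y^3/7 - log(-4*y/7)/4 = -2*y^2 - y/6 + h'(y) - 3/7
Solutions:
 h(y) = C1 - 9*y^4/28 + 2*y^3/3 + y^2/12 - y*log(-y)/4 + y*(-14*log(2) + 7*log(7) + 19)/28


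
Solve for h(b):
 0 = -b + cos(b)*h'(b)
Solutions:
 h(b) = C1 + Integral(b/cos(b), b)


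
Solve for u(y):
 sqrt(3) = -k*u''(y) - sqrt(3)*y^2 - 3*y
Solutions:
 u(y) = C1 + C2*y - sqrt(3)*y^4/(12*k) - y^3/(2*k) - sqrt(3)*y^2/(2*k)


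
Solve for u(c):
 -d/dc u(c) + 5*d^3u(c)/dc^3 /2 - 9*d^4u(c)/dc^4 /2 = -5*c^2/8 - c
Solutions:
 u(c) = C1 + C2*exp(c*(25/(27*sqrt(5811) + 2062)^(1/3) + 10 + (27*sqrt(5811) + 2062)^(1/3))/54)*sin(sqrt(3)*c*(-(27*sqrt(5811) + 2062)^(1/3) + 25/(27*sqrt(5811) + 2062)^(1/3))/54) + C3*exp(c*(25/(27*sqrt(5811) + 2062)^(1/3) + 10 + (27*sqrt(5811) + 2062)^(1/3))/54)*cos(sqrt(3)*c*(-(27*sqrt(5811) + 2062)^(1/3) + 25/(27*sqrt(5811) + 2062)^(1/3))/54) + C4*exp(c*(-(27*sqrt(5811) + 2062)^(1/3) - 25/(27*sqrt(5811) + 2062)^(1/3) + 5)/27) + 5*c^3/24 + c^2/2 + 25*c/8


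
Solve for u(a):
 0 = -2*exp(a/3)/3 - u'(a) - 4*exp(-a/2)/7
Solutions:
 u(a) = C1 - 2*exp(a/3) + 8*exp(-a/2)/7


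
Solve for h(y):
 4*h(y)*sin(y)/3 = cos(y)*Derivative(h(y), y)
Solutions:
 h(y) = C1/cos(y)^(4/3)


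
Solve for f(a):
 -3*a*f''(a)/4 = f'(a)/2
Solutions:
 f(a) = C1 + C2*a^(1/3)


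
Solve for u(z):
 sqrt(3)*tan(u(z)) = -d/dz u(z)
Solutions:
 u(z) = pi - asin(C1*exp(-sqrt(3)*z))
 u(z) = asin(C1*exp(-sqrt(3)*z))


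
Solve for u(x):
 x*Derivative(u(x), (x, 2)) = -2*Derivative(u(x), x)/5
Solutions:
 u(x) = C1 + C2*x^(3/5)


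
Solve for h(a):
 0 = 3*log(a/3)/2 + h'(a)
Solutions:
 h(a) = C1 - 3*a*log(a)/2 + 3*a/2 + 3*a*log(3)/2


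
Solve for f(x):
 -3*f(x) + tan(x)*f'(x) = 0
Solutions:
 f(x) = C1*sin(x)^3


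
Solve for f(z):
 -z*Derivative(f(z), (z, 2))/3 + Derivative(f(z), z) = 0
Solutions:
 f(z) = C1 + C2*z^4


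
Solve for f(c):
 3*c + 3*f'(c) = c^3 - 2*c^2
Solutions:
 f(c) = C1 + c^4/12 - 2*c^3/9 - c^2/2


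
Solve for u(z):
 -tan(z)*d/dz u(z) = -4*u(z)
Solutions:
 u(z) = C1*sin(z)^4


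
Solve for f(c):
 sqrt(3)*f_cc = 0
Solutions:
 f(c) = C1 + C2*c


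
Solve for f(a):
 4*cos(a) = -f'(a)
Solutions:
 f(a) = C1 - 4*sin(a)


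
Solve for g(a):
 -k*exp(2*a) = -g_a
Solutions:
 g(a) = C1 + k*exp(2*a)/2


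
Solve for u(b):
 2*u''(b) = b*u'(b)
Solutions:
 u(b) = C1 + C2*erfi(b/2)


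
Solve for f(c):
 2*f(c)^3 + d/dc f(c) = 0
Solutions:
 f(c) = -sqrt(2)*sqrt(-1/(C1 - 2*c))/2
 f(c) = sqrt(2)*sqrt(-1/(C1 - 2*c))/2


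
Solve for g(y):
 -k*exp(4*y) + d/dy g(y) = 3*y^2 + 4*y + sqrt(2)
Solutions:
 g(y) = C1 + k*exp(4*y)/4 + y^3 + 2*y^2 + sqrt(2)*y


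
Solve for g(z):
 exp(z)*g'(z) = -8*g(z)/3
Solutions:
 g(z) = C1*exp(8*exp(-z)/3)


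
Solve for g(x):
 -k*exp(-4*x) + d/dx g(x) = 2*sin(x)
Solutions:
 g(x) = C1 - k*exp(-4*x)/4 - 2*cos(x)


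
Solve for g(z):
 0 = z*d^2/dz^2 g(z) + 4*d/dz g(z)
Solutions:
 g(z) = C1 + C2/z^3


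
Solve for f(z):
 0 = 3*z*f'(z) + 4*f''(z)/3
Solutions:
 f(z) = C1 + C2*erf(3*sqrt(2)*z/4)


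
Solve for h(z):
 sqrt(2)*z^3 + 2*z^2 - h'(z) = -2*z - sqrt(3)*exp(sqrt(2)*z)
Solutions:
 h(z) = C1 + sqrt(2)*z^4/4 + 2*z^3/3 + z^2 + sqrt(6)*exp(sqrt(2)*z)/2


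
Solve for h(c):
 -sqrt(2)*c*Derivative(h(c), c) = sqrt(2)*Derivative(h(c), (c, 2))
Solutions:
 h(c) = C1 + C2*erf(sqrt(2)*c/2)


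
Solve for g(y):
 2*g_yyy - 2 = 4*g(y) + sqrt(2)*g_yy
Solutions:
 g(y) = C1*exp(y*(-18*(sqrt(2)/108 + 1 + sqrt(2)*sqrt(-1 + (sqrt(2) + 108)^2/2)/108)^(1/3) - 1/(sqrt(2)/108 + 1 + sqrt(2)*sqrt(-1 + (sqrt(2) + 108)^2/2)/108)^(1/3) + 6*sqrt(2))/36)*sin(sqrt(3)*y*(-18*(sqrt(2)/108 + 1 + sqrt(2)*sqrt(-1 + 1458*(-2 - sqrt(2)/54)^2)/108)^(1/3) + (sqrt(2)/108 + 1 + sqrt(2)*sqrt(-1 + 1458*(-2 - sqrt(2)/54)^2)/108)^(-1/3))/36) + C2*exp(y*(-18*(sqrt(2)/108 + 1 + sqrt(2)*sqrt(-1 + (sqrt(2) + 108)^2/2)/108)^(1/3) - 1/(sqrt(2)/108 + 1 + sqrt(2)*sqrt(-1 + (sqrt(2) + 108)^2/2)/108)^(1/3) + 6*sqrt(2))/36)*cos(sqrt(3)*y*(-18*(sqrt(2)/108 + 1 + sqrt(2)*sqrt(-1 + 1458*(-2 - sqrt(2)/54)^2)/108)^(1/3) + (sqrt(2)/108 + 1 + sqrt(2)*sqrt(-1 + 1458*(-2 - sqrt(2)/54)^2)/108)^(-1/3))/36) + C3*exp(y*(1/(18*(sqrt(2)/108 + 1 + sqrt(2)*sqrt(-1 + (sqrt(2) + 108)^2/2)/108)^(1/3)) + sqrt(2)/6 + (sqrt(2)/108 + 1 + sqrt(2)*sqrt(-1 + (sqrt(2) + 108)^2/2)/108)^(1/3))) - 1/2


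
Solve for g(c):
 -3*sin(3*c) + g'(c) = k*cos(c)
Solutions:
 g(c) = C1 + k*sin(c) - cos(3*c)


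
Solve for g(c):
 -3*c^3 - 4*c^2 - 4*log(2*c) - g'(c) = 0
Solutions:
 g(c) = C1 - 3*c^4/4 - 4*c^3/3 - 4*c*log(c) - 4*c*log(2) + 4*c


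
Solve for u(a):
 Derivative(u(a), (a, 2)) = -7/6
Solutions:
 u(a) = C1 + C2*a - 7*a^2/12


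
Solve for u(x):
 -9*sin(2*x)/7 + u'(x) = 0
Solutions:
 u(x) = C1 - 9*cos(2*x)/14


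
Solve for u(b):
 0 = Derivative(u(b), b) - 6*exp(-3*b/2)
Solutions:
 u(b) = C1 - 4*exp(-3*b/2)


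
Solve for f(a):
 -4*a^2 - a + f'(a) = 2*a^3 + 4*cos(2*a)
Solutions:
 f(a) = C1 + a^4/2 + 4*a^3/3 + a^2/2 + 2*sin(2*a)


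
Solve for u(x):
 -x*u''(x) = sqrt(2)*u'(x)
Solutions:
 u(x) = C1 + C2*x^(1 - sqrt(2))


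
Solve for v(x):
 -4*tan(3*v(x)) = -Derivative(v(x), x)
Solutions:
 v(x) = -asin(C1*exp(12*x))/3 + pi/3
 v(x) = asin(C1*exp(12*x))/3


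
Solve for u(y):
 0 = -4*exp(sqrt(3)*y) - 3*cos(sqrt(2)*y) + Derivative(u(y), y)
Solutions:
 u(y) = C1 + 4*sqrt(3)*exp(sqrt(3)*y)/3 + 3*sqrt(2)*sin(sqrt(2)*y)/2


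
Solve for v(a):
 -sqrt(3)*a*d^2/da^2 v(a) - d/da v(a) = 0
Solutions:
 v(a) = C1 + C2*a^(1 - sqrt(3)/3)


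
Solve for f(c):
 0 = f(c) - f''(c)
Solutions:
 f(c) = C1*exp(-c) + C2*exp(c)


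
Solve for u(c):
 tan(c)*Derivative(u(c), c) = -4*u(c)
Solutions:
 u(c) = C1/sin(c)^4


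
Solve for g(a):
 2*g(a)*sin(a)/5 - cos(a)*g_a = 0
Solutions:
 g(a) = C1/cos(a)^(2/5)


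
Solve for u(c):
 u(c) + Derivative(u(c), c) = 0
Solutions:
 u(c) = C1*exp(-c)


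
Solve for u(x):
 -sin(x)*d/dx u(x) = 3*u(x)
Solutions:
 u(x) = C1*(cos(x) + 1)^(3/2)/(cos(x) - 1)^(3/2)


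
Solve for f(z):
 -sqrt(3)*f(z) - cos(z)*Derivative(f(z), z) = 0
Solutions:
 f(z) = C1*(sin(z) - 1)^(sqrt(3)/2)/(sin(z) + 1)^(sqrt(3)/2)


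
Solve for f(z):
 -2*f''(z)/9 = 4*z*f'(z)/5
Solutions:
 f(z) = C1 + C2*erf(3*sqrt(5)*z/5)


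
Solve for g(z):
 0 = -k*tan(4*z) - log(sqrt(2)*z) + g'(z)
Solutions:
 g(z) = C1 - k*log(cos(4*z))/4 + z*log(z) - z + z*log(2)/2


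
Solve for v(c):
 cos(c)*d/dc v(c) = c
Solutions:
 v(c) = C1 + Integral(c/cos(c), c)


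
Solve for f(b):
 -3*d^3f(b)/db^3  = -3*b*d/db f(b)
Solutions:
 f(b) = C1 + Integral(C2*airyai(b) + C3*airybi(b), b)


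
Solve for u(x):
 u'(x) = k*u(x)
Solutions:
 u(x) = C1*exp(k*x)


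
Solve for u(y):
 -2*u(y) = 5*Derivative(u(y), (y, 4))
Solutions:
 u(y) = (C1*sin(10^(3/4)*y/10) + C2*cos(10^(3/4)*y/10))*exp(-10^(3/4)*y/10) + (C3*sin(10^(3/4)*y/10) + C4*cos(10^(3/4)*y/10))*exp(10^(3/4)*y/10)


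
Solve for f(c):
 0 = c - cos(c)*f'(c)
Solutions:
 f(c) = C1 + Integral(c/cos(c), c)


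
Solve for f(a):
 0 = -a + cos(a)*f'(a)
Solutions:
 f(a) = C1 + Integral(a/cos(a), a)


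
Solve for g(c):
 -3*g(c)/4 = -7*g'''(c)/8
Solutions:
 g(c) = C3*exp(6^(1/3)*7^(2/3)*c/7) + (C1*sin(2^(1/3)*3^(5/6)*7^(2/3)*c/14) + C2*cos(2^(1/3)*3^(5/6)*7^(2/3)*c/14))*exp(-6^(1/3)*7^(2/3)*c/14)


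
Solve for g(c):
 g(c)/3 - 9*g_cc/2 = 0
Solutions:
 g(c) = C1*exp(-sqrt(6)*c/9) + C2*exp(sqrt(6)*c/9)


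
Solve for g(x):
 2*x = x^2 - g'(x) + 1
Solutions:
 g(x) = C1 + x^3/3 - x^2 + x


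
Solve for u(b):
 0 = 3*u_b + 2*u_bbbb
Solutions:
 u(b) = C1 + C4*exp(-2^(2/3)*3^(1/3)*b/2) + (C2*sin(2^(2/3)*3^(5/6)*b/4) + C3*cos(2^(2/3)*3^(5/6)*b/4))*exp(2^(2/3)*3^(1/3)*b/4)


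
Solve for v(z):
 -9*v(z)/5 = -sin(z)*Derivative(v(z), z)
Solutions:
 v(z) = C1*(cos(z) - 1)^(9/10)/(cos(z) + 1)^(9/10)


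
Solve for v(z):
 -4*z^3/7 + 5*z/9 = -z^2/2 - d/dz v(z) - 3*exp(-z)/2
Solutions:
 v(z) = C1 + z^4/7 - z^3/6 - 5*z^2/18 + 3*exp(-z)/2


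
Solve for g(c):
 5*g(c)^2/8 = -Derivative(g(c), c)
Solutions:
 g(c) = 8/(C1 + 5*c)


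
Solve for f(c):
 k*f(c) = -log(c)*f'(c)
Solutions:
 f(c) = C1*exp(-k*li(c))


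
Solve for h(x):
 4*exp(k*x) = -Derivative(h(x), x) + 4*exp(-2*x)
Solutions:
 h(x) = C1 - 2*exp(-2*x) - 4*exp(k*x)/k


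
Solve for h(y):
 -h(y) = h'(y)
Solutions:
 h(y) = C1*exp(-y)


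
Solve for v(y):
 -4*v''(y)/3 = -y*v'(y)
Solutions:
 v(y) = C1 + C2*erfi(sqrt(6)*y/4)


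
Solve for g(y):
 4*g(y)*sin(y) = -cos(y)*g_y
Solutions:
 g(y) = C1*cos(y)^4


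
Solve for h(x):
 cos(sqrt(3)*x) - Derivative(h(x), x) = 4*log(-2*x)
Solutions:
 h(x) = C1 - 4*x*log(-x) - 4*x*log(2) + 4*x + sqrt(3)*sin(sqrt(3)*x)/3


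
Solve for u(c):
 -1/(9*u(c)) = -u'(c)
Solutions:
 u(c) = -sqrt(C1 + 2*c)/3
 u(c) = sqrt(C1 + 2*c)/3


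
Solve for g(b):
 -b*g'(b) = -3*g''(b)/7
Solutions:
 g(b) = C1 + C2*erfi(sqrt(42)*b/6)


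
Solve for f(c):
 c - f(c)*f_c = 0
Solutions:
 f(c) = -sqrt(C1 + c^2)
 f(c) = sqrt(C1 + c^2)


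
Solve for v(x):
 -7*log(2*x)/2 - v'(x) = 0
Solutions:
 v(x) = C1 - 7*x*log(x)/2 - 7*x*log(2)/2 + 7*x/2


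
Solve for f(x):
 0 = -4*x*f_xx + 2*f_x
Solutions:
 f(x) = C1 + C2*x^(3/2)


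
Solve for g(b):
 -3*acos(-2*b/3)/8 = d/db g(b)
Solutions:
 g(b) = C1 - 3*b*acos(-2*b/3)/8 - 3*sqrt(9 - 4*b^2)/16


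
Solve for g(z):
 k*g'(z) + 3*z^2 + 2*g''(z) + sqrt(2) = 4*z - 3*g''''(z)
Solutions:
 g(z) = C1 + C2*exp(2^(1/3)*z*(-2^(1/3)*(9*k + sqrt(81*k^2 + 32))^(1/3) + 4/(9*k + sqrt(81*k^2 + 32))^(1/3))/6) + C3*exp(2^(1/3)*z*(2^(1/3)*(9*k + sqrt(81*k^2 + 32))^(1/3) - 2^(1/3)*sqrt(3)*I*(9*k + sqrt(81*k^2 + 32))^(1/3) + 16/((-1 + sqrt(3)*I)*(9*k + sqrt(81*k^2 + 32))^(1/3)))/12) + C4*exp(2^(1/3)*z*(2^(1/3)*(9*k + sqrt(81*k^2 + 32))^(1/3) + 2^(1/3)*sqrt(3)*I*(9*k + sqrt(81*k^2 + 32))^(1/3) - 16/((1 + sqrt(3)*I)*(9*k + sqrt(81*k^2 + 32))^(1/3)))/12) - z^3/k + 2*z^2/k - sqrt(2)*z/k + 6*z^2/k^2 - 8*z/k^2 - 24*z/k^3


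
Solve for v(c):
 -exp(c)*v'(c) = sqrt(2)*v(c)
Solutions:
 v(c) = C1*exp(sqrt(2)*exp(-c))


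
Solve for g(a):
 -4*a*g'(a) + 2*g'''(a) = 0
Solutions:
 g(a) = C1 + Integral(C2*airyai(2^(1/3)*a) + C3*airybi(2^(1/3)*a), a)


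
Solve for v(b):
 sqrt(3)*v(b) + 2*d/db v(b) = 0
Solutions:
 v(b) = C1*exp(-sqrt(3)*b/2)


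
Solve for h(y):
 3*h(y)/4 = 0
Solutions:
 h(y) = 0


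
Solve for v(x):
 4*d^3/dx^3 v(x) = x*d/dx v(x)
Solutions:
 v(x) = C1 + Integral(C2*airyai(2^(1/3)*x/2) + C3*airybi(2^(1/3)*x/2), x)


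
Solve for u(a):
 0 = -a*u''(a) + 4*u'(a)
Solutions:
 u(a) = C1 + C2*a^5


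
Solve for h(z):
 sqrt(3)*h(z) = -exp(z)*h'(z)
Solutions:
 h(z) = C1*exp(sqrt(3)*exp(-z))


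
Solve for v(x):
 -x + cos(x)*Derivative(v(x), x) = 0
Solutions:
 v(x) = C1 + Integral(x/cos(x), x)


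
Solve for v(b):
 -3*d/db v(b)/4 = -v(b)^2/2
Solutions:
 v(b) = -3/(C1 + 2*b)


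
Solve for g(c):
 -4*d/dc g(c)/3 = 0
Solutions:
 g(c) = C1


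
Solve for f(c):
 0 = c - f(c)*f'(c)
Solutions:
 f(c) = -sqrt(C1 + c^2)
 f(c) = sqrt(C1 + c^2)


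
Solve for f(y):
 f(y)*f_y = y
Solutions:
 f(y) = -sqrt(C1 + y^2)
 f(y) = sqrt(C1 + y^2)


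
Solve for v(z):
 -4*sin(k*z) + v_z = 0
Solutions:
 v(z) = C1 - 4*cos(k*z)/k


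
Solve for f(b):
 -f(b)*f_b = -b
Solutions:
 f(b) = -sqrt(C1 + b^2)
 f(b) = sqrt(C1 + b^2)


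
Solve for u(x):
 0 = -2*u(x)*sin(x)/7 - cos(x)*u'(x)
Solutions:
 u(x) = C1*cos(x)^(2/7)


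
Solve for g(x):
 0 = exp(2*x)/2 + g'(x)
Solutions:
 g(x) = C1 - exp(2*x)/4


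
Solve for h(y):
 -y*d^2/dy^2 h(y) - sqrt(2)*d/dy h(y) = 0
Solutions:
 h(y) = C1 + C2*y^(1 - sqrt(2))


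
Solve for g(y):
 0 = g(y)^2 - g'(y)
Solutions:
 g(y) = -1/(C1 + y)


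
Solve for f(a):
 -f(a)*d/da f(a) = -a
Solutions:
 f(a) = -sqrt(C1 + a^2)
 f(a) = sqrt(C1 + a^2)


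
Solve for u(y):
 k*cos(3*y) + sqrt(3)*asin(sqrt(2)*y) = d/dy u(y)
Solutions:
 u(y) = C1 + k*sin(3*y)/3 + sqrt(3)*(y*asin(sqrt(2)*y) + sqrt(2)*sqrt(1 - 2*y^2)/2)


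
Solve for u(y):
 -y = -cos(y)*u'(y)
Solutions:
 u(y) = C1 + Integral(y/cos(y), y)


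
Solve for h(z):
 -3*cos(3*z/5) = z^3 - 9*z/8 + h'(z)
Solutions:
 h(z) = C1 - z^4/4 + 9*z^2/16 - 5*sin(3*z/5)


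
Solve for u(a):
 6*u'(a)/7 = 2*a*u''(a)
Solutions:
 u(a) = C1 + C2*a^(10/7)


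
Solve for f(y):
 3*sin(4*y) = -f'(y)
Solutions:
 f(y) = C1 + 3*cos(4*y)/4


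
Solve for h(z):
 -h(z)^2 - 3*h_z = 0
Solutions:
 h(z) = 3/(C1 + z)


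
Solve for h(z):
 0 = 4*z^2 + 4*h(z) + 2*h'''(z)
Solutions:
 h(z) = C3*exp(-2^(1/3)*z) - z^2 + (C1*sin(2^(1/3)*sqrt(3)*z/2) + C2*cos(2^(1/3)*sqrt(3)*z/2))*exp(2^(1/3)*z/2)


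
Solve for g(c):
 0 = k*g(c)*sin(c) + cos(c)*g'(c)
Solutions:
 g(c) = C1*exp(k*log(cos(c)))


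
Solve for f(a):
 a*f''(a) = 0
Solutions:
 f(a) = C1 + C2*a


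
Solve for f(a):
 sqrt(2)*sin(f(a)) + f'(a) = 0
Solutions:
 f(a) = -acos((-C1 - exp(2*sqrt(2)*a))/(C1 - exp(2*sqrt(2)*a))) + 2*pi
 f(a) = acos((-C1 - exp(2*sqrt(2)*a))/(C1 - exp(2*sqrt(2)*a)))


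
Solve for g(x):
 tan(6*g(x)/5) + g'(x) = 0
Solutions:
 g(x) = -5*asin(C1*exp(-6*x/5))/6 + 5*pi/6
 g(x) = 5*asin(C1*exp(-6*x/5))/6


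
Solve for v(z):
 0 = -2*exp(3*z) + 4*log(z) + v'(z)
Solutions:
 v(z) = C1 - 4*z*log(z) + 4*z + 2*exp(3*z)/3


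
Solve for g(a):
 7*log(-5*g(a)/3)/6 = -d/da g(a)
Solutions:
 6*Integral(1/(log(-_y) - log(3) + log(5)), (_y, g(a)))/7 = C1 - a


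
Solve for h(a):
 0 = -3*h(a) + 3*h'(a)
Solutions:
 h(a) = C1*exp(a)


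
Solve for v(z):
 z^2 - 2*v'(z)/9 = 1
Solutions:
 v(z) = C1 + 3*z^3/2 - 9*z/2


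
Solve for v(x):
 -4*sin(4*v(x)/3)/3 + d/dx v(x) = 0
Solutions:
 -4*x/3 + 3*log(cos(4*v(x)/3) - 1)/8 - 3*log(cos(4*v(x)/3) + 1)/8 = C1


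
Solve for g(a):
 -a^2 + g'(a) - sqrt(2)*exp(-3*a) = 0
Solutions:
 g(a) = C1 + a^3/3 - sqrt(2)*exp(-3*a)/3


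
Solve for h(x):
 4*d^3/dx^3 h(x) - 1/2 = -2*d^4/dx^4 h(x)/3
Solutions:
 h(x) = C1 + C2*x + C3*x^2 + C4*exp(-6*x) + x^3/48


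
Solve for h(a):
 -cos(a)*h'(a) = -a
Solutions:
 h(a) = C1 + Integral(a/cos(a), a)


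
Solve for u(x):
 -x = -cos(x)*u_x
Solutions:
 u(x) = C1 + Integral(x/cos(x), x)


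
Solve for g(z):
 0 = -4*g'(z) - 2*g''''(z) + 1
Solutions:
 g(z) = C1 + C4*exp(-2^(1/3)*z) + z/4 + (C2*sin(2^(1/3)*sqrt(3)*z/2) + C3*cos(2^(1/3)*sqrt(3)*z/2))*exp(2^(1/3)*z/2)


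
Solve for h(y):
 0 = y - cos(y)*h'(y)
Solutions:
 h(y) = C1 + Integral(y/cos(y), y)


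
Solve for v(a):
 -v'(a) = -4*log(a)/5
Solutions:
 v(a) = C1 + 4*a*log(a)/5 - 4*a/5


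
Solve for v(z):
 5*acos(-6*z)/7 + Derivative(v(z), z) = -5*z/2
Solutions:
 v(z) = C1 - 5*z^2/4 - 5*z*acos(-6*z)/7 - 5*sqrt(1 - 36*z^2)/42


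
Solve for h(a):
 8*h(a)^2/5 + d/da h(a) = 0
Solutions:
 h(a) = 5/(C1 + 8*a)


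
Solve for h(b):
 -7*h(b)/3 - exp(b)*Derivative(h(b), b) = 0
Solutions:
 h(b) = C1*exp(7*exp(-b)/3)


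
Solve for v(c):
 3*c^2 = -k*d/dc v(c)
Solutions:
 v(c) = C1 - c^3/k


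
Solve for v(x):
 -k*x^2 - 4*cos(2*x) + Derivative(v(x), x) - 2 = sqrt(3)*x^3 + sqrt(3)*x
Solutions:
 v(x) = C1 + k*x^3/3 + sqrt(3)*x^4/4 + sqrt(3)*x^2/2 + 2*x + 2*sin(2*x)


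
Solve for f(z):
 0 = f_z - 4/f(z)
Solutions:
 f(z) = -sqrt(C1 + 8*z)
 f(z) = sqrt(C1 + 8*z)


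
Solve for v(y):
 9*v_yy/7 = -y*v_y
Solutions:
 v(y) = C1 + C2*erf(sqrt(14)*y/6)


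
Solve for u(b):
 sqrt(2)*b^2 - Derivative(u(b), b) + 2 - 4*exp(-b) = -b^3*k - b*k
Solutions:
 u(b) = C1 + b^4*k/4 + sqrt(2)*b^3/3 + b^2*k/2 + 2*b + 4*exp(-b)


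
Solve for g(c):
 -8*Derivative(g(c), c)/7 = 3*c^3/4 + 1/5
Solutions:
 g(c) = C1 - 21*c^4/128 - 7*c/40


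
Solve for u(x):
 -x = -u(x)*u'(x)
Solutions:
 u(x) = -sqrt(C1 + x^2)
 u(x) = sqrt(C1 + x^2)


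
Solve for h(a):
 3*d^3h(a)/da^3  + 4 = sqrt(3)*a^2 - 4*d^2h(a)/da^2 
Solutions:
 h(a) = C1 + C2*a + C3*exp(-4*a/3) + sqrt(3)*a^4/48 - sqrt(3)*a^3/16 + a^2*(-32 + 9*sqrt(3))/64


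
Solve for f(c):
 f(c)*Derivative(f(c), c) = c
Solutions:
 f(c) = -sqrt(C1 + c^2)
 f(c) = sqrt(C1 + c^2)


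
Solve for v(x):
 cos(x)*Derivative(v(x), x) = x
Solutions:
 v(x) = C1 + Integral(x/cos(x), x)


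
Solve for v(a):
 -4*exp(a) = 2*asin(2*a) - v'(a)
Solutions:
 v(a) = C1 + 2*a*asin(2*a) + sqrt(1 - 4*a^2) + 4*exp(a)


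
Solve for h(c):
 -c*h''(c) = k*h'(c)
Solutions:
 h(c) = C1 + c^(1 - re(k))*(C2*sin(log(c)*Abs(im(k))) + C3*cos(log(c)*im(k)))


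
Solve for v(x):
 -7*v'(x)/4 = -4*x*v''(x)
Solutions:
 v(x) = C1 + C2*x^(23/16)


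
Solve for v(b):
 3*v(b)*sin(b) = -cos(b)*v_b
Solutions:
 v(b) = C1*cos(b)^3


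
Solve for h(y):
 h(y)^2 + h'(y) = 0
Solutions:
 h(y) = 1/(C1 + y)


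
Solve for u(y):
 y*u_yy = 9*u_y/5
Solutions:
 u(y) = C1 + C2*y^(14/5)


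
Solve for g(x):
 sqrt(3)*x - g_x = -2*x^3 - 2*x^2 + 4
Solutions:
 g(x) = C1 + x^4/2 + 2*x^3/3 + sqrt(3)*x^2/2 - 4*x


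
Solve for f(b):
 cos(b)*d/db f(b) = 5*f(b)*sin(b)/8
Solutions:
 f(b) = C1/cos(b)^(5/8)


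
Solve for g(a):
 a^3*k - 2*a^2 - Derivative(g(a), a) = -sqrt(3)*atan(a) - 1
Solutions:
 g(a) = C1 + a^4*k/4 - 2*a^3/3 + a + sqrt(3)*(a*atan(a) - log(a^2 + 1)/2)


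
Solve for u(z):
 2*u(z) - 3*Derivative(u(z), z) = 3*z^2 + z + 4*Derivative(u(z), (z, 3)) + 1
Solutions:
 u(z) = C3*exp(z/2) + 3*z^2/2 + 5*z + (C1*sin(sqrt(15)*z/4) + C2*cos(sqrt(15)*z/4))*exp(-z/4) + 8


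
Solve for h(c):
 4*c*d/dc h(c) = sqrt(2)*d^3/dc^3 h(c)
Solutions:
 h(c) = C1 + Integral(C2*airyai(sqrt(2)*c) + C3*airybi(sqrt(2)*c), c)


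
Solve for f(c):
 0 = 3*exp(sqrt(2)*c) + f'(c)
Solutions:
 f(c) = C1 - 3*sqrt(2)*exp(sqrt(2)*c)/2


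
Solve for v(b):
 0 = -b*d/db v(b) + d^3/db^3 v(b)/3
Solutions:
 v(b) = C1 + Integral(C2*airyai(3^(1/3)*b) + C3*airybi(3^(1/3)*b), b)


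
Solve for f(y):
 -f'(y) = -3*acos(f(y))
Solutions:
 Integral(1/acos(_y), (_y, f(y))) = C1 + 3*y


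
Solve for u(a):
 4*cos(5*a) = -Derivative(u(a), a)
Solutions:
 u(a) = C1 - 4*sin(5*a)/5


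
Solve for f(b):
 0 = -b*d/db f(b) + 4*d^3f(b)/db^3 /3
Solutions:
 f(b) = C1 + Integral(C2*airyai(6^(1/3)*b/2) + C3*airybi(6^(1/3)*b/2), b)


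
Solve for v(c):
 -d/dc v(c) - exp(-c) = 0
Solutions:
 v(c) = C1 + exp(-c)


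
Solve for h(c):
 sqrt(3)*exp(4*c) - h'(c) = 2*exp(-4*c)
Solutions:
 h(c) = C1 + sqrt(3)*exp(4*c)/4 + exp(-4*c)/2


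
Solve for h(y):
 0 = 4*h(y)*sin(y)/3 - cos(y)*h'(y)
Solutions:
 h(y) = C1/cos(y)^(4/3)


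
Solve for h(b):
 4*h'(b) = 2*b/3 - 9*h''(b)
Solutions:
 h(b) = C1 + C2*exp(-4*b/9) + b^2/12 - 3*b/8


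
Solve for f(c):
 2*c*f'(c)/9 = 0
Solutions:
 f(c) = C1


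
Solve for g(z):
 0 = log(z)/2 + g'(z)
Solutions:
 g(z) = C1 - z*log(z)/2 + z/2


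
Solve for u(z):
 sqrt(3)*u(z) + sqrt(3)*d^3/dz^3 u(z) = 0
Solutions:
 u(z) = C3*exp(-z) + (C1*sin(sqrt(3)*z/2) + C2*cos(sqrt(3)*z/2))*exp(z/2)


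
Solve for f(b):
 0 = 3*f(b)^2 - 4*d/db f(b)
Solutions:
 f(b) = -4/(C1 + 3*b)


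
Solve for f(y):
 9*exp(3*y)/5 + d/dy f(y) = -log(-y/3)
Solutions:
 f(y) = C1 - y*log(-y) + y*(1 + log(3)) - 3*exp(3*y)/5


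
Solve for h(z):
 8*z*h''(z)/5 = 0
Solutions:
 h(z) = C1 + C2*z


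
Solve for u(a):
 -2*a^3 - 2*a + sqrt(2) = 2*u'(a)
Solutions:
 u(a) = C1 - a^4/4 - a^2/2 + sqrt(2)*a/2


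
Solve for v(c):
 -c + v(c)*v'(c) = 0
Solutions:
 v(c) = -sqrt(C1 + c^2)
 v(c) = sqrt(C1 + c^2)


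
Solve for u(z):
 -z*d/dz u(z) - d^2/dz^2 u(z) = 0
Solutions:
 u(z) = C1 + C2*erf(sqrt(2)*z/2)


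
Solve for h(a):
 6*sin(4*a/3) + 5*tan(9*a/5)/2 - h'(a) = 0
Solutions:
 h(a) = C1 - 25*log(cos(9*a/5))/18 - 9*cos(4*a/3)/2


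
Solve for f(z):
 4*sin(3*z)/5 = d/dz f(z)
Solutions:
 f(z) = C1 - 4*cos(3*z)/15


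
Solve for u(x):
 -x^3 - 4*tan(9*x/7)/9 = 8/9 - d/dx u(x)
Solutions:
 u(x) = C1 + x^4/4 + 8*x/9 - 28*log(cos(9*x/7))/81


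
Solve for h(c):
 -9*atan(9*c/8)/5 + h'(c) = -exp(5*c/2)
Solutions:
 h(c) = C1 + 9*c*atan(9*c/8)/5 - 2*exp(5*c/2)/5 - 4*log(81*c^2 + 64)/5


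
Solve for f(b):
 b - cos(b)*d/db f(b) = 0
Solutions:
 f(b) = C1 + Integral(b/cos(b), b)


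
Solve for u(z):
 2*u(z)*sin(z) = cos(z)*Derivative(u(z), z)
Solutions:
 u(z) = C1/cos(z)^2


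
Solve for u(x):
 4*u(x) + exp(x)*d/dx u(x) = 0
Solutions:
 u(x) = C1*exp(4*exp(-x))


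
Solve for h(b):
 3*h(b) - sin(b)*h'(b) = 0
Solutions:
 h(b) = C1*(cos(b) - 1)^(3/2)/(cos(b) + 1)^(3/2)


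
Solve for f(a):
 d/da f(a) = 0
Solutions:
 f(a) = C1


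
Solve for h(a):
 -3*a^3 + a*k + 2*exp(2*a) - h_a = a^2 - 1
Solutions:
 h(a) = C1 - 3*a^4/4 - a^3/3 + a^2*k/2 + a + exp(2*a)


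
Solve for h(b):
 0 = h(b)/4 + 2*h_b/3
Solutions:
 h(b) = C1*exp(-3*b/8)


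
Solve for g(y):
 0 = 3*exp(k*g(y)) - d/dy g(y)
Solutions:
 g(y) = Piecewise((log(-1/(C1*k + 3*k*y))/k, Ne(k, 0)), (nan, True))
 g(y) = Piecewise((C1 + 3*y, Eq(k, 0)), (nan, True))


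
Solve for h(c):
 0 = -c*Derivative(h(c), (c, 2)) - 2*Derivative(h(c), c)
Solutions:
 h(c) = C1 + C2/c


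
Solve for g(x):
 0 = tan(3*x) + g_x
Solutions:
 g(x) = C1 + log(cos(3*x))/3


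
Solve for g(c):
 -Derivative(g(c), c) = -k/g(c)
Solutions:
 g(c) = -sqrt(C1 + 2*c*k)
 g(c) = sqrt(C1 + 2*c*k)


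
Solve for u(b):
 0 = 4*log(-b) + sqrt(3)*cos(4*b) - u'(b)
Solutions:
 u(b) = C1 + 4*b*log(-b) - 4*b + sqrt(3)*sin(4*b)/4


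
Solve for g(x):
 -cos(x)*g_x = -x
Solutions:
 g(x) = C1 + Integral(x/cos(x), x)


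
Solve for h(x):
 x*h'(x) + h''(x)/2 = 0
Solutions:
 h(x) = C1 + C2*erf(x)


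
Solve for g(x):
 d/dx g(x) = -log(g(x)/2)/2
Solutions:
 -2*Integral(1/(-log(_y) + log(2)), (_y, g(x))) = C1 - x


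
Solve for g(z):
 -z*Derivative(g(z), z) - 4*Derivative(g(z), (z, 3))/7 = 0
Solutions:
 g(z) = C1 + Integral(C2*airyai(-14^(1/3)*z/2) + C3*airybi(-14^(1/3)*z/2), z)


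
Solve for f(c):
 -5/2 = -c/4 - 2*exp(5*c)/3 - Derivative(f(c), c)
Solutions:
 f(c) = C1 - c^2/8 + 5*c/2 - 2*exp(5*c)/15


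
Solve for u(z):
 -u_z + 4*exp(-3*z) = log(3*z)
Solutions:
 u(z) = C1 - z*log(z) + z*(1 - log(3)) - 4*exp(-3*z)/3


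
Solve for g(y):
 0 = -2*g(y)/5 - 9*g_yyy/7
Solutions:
 g(y) = C3*exp(-1050^(1/3)*y/15) + (C1*sin(3^(5/6)*350^(1/3)*y/30) + C2*cos(3^(5/6)*350^(1/3)*y/30))*exp(1050^(1/3)*y/30)


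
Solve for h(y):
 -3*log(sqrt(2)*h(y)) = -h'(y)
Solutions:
 -2*Integral(1/(2*log(_y) + log(2)), (_y, h(y)))/3 = C1 - y


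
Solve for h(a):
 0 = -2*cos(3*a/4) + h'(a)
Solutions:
 h(a) = C1 + 8*sin(3*a/4)/3


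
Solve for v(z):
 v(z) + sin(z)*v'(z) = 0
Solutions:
 v(z) = C1*sqrt(cos(z) + 1)/sqrt(cos(z) - 1)


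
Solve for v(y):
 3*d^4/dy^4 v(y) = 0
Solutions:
 v(y) = C1 + C2*y + C3*y^2 + C4*y^3


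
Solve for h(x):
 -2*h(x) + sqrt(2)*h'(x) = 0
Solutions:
 h(x) = C1*exp(sqrt(2)*x)


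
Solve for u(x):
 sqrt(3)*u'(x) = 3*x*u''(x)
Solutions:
 u(x) = C1 + C2*x^(sqrt(3)/3 + 1)


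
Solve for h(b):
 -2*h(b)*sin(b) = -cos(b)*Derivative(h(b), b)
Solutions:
 h(b) = C1/cos(b)^2


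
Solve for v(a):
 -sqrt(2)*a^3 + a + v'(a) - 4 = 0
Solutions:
 v(a) = C1 + sqrt(2)*a^4/4 - a^2/2 + 4*a


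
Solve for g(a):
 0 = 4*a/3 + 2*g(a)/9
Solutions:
 g(a) = -6*a


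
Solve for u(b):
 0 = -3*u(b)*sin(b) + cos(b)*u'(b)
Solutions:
 u(b) = C1/cos(b)^3


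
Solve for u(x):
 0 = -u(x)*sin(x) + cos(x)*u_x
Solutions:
 u(x) = C1/cos(x)


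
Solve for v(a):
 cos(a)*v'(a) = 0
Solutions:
 v(a) = C1


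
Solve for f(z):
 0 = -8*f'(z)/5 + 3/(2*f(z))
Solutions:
 f(z) = -sqrt(C1 + 30*z)/4
 f(z) = sqrt(C1 + 30*z)/4


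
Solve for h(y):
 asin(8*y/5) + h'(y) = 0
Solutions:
 h(y) = C1 - y*asin(8*y/5) - sqrt(25 - 64*y^2)/8


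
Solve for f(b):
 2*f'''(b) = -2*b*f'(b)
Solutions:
 f(b) = C1 + Integral(C2*airyai(-b) + C3*airybi(-b), b)


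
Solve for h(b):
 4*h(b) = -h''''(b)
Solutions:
 h(b) = (C1*sin(b) + C2*cos(b))*exp(-b) + (C3*sin(b) + C4*cos(b))*exp(b)


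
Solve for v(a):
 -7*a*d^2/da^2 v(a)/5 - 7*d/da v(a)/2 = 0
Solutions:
 v(a) = C1 + C2/a^(3/2)


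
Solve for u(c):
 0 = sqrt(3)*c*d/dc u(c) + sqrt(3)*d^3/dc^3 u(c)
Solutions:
 u(c) = C1 + Integral(C2*airyai(-c) + C3*airybi(-c), c)


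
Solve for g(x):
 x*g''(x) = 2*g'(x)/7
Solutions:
 g(x) = C1 + C2*x^(9/7)


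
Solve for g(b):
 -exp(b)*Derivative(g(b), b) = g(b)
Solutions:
 g(b) = C1*exp(exp(-b))


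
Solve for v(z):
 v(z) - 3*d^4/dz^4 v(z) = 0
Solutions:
 v(z) = C1*exp(-3^(3/4)*z/3) + C2*exp(3^(3/4)*z/3) + C3*sin(3^(3/4)*z/3) + C4*cos(3^(3/4)*z/3)


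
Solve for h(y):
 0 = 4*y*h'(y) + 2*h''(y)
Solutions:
 h(y) = C1 + C2*erf(y)


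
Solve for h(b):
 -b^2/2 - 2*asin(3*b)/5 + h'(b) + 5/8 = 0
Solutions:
 h(b) = C1 + b^3/6 + 2*b*asin(3*b)/5 - 5*b/8 + 2*sqrt(1 - 9*b^2)/15


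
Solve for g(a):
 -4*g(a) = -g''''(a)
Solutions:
 g(a) = C1*exp(-sqrt(2)*a) + C2*exp(sqrt(2)*a) + C3*sin(sqrt(2)*a) + C4*cos(sqrt(2)*a)


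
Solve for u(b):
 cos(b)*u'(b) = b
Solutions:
 u(b) = C1 + Integral(b/cos(b), b)


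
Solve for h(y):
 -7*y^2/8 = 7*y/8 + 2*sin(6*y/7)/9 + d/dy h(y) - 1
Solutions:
 h(y) = C1 - 7*y^3/24 - 7*y^2/16 + y + 7*cos(6*y/7)/27


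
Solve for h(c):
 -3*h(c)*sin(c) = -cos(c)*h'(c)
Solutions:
 h(c) = C1/cos(c)^3


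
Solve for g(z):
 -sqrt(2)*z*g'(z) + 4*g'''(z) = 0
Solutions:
 g(z) = C1 + Integral(C2*airyai(sqrt(2)*z/2) + C3*airybi(sqrt(2)*z/2), z)


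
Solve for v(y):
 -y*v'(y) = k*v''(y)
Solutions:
 v(y) = C1 + C2*sqrt(k)*erf(sqrt(2)*y*sqrt(1/k)/2)


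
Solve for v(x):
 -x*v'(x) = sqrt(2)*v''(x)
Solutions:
 v(x) = C1 + C2*erf(2^(1/4)*x/2)


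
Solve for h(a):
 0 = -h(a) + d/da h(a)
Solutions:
 h(a) = C1*exp(a)


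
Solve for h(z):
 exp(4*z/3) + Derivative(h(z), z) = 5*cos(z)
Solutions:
 h(z) = C1 - 3*exp(4*z/3)/4 + 5*sin(z)


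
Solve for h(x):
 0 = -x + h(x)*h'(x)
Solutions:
 h(x) = -sqrt(C1 + x^2)
 h(x) = sqrt(C1 + x^2)


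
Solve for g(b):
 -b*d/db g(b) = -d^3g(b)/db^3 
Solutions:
 g(b) = C1 + Integral(C2*airyai(b) + C3*airybi(b), b)


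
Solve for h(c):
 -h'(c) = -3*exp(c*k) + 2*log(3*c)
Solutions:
 h(c) = C1 - 2*c*log(c) + 2*c*(1 - log(3)) + Piecewise((3*exp(c*k)/k, Ne(k, 0)), (3*c, True))


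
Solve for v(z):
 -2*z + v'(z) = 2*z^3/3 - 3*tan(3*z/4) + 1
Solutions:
 v(z) = C1 + z^4/6 + z^2 + z + 4*log(cos(3*z/4))


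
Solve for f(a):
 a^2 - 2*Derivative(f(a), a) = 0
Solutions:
 f(a) = C1 + a^3/6


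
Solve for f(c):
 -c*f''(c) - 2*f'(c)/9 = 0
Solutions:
 f(c) = C1 + C2*c^(7/9)


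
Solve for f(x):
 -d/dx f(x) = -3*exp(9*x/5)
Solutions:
 f(x) = C1 + 5*exp(9*x/5)/3


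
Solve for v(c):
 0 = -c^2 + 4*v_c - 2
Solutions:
 v(c) = C1 + c^3/12 + c/2


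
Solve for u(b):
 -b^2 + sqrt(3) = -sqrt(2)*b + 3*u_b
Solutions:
 u(b) = C1 - b^3/9 + sqrt(2)*b^2/6 + sqrt(3)*b/3


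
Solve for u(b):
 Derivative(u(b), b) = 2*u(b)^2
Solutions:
 u(b) = -1/(C1 + 2*b)


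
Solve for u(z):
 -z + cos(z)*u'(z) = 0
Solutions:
 u(z) = C1 + Integral(z/cos(z), z)


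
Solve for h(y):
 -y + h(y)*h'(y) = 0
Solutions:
 h(y) = -sqrt(C1 + y^2)
 h(y) = sqrt(C1 + y^2)


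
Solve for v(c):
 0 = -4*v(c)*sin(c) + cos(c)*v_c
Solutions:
 v(c) = C1/cos(c)^4


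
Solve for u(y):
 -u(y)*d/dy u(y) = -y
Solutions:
 u(y) = -sqrt(C1 + y^2)
 u(y) = sqrt(C1 + y^2)


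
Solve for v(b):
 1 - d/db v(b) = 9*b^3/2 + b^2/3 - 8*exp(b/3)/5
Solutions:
 v(b) = C1 - 9*b^4/8 - b^3/9 + b + 24*exp(b/3)/5


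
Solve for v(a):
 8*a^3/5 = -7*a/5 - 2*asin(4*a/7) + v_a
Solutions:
 v(a) = C1 + 2*a^4/5 + 7*a^2/10 + 2*a*asin(4*a/7) + sqrt(49 - 16*a^2)/2


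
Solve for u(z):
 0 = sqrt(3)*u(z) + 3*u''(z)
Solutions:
 u(z) = C1*sin(3^(3/4)*z/3) + C2*cos(3^(3/4)*z/3)


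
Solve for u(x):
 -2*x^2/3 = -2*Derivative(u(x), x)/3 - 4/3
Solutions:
 u(x) = C1 + x^3/3 - 2*x


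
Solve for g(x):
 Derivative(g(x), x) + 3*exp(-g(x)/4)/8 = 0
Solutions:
 g(x) = 4*log(C1 - 3*x/32)


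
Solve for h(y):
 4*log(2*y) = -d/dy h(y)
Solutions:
 h(y) = C1 - 4*y*log(y) - y*log(16) + 4*y


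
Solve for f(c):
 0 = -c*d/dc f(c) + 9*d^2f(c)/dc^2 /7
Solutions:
 f(c) = C1 + C2*erfi(sqrt(14)*c/6)


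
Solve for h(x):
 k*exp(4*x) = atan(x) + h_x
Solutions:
 h(x) = C1 + k*exp(4*x)/4 - x*atan(x) + log(x^2 + 1)/2
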